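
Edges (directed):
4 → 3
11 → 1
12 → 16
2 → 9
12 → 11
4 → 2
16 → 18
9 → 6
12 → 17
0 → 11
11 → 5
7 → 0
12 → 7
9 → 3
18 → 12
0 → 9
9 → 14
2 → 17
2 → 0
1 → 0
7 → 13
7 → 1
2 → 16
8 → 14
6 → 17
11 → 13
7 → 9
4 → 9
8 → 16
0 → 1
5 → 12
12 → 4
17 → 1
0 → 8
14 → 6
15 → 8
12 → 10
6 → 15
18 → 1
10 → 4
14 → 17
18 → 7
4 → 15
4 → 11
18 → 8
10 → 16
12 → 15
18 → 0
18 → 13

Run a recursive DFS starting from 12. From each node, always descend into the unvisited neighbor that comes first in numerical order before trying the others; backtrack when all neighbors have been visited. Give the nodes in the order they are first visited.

12 → 4 → 2 → 0 → 1 → 8 → 14 → 6 → 15 → 17 → 16 → 18 → 7 → 9 → 3 → 13 → 11 → 5 → 10

Visit 12
12 → 4
4 → 2
2 → 0
0 → 1
0 → 8
8 → 14
14 → 6
6 → 15
6 → 17
8 → 16
16 → 18
18 → 7
7 → 9
9 → 3
7 → 13
0 → 11
11 → 5
12 → 10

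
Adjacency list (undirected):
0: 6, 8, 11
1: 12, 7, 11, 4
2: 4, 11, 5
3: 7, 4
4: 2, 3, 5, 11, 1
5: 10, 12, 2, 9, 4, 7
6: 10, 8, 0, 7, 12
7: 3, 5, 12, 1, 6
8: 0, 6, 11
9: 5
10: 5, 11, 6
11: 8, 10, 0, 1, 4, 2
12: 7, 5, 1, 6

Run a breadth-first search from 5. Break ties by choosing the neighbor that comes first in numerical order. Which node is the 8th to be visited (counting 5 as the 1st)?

11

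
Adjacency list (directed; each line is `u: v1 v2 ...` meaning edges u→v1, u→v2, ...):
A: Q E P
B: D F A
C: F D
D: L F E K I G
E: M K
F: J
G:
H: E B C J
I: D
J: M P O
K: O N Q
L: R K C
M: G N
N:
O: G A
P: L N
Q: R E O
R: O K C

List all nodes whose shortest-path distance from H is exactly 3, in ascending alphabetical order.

G, I, L, N, Q

Level 0: H
Level 1: B, C, E, J
Level 2: A, D, F, K, M, O, P
Level 3: G, I, L, N, Q
Level 4: R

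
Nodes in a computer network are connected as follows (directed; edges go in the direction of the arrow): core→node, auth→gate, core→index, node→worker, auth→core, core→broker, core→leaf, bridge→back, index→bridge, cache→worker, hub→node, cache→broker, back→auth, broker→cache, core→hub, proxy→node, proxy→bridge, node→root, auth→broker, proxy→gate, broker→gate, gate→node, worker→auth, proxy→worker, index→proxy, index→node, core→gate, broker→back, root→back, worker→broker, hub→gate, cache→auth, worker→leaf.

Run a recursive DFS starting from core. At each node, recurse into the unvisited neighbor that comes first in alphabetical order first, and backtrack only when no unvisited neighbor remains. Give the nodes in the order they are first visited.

Visit core
core → broker
broker → back
back → auth
auth → gate
gate → node
node → root
node → worker
worker → leaf
broker → cache
core → hub
core → index
index → bridge
index → proxy

core, broker, back, auth, gate, node, root, worker, leaf, cache, hub, index, bridge, proxy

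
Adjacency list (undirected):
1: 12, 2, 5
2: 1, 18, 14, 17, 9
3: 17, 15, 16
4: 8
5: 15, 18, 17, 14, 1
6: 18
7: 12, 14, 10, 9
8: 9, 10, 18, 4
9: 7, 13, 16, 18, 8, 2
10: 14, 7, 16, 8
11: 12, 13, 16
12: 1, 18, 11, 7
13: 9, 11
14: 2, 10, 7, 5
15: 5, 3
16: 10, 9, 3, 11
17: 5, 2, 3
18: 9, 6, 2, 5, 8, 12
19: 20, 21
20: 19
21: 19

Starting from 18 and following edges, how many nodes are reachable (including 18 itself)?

BFS from 18 visits: 18, 9, 6, 2, 5, 8, 12, 7, 13, 16, 1, 14, 17, 15, 10, 4, 11, 3
Reachable nodes: 18 of 21 total.

18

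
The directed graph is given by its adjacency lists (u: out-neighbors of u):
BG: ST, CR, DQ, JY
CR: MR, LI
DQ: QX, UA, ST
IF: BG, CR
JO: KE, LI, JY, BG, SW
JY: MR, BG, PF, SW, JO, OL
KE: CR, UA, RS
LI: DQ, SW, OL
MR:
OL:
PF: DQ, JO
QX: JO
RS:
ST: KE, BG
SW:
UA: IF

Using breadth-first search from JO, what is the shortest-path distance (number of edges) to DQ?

Level 0: JO
Level 1: BG, JY, KE, LI, SW
Level 2: CR, DQ, MR, OL, PF, RS, ST, UA
Level 3: IF, QX
DQ first appears at level 2.

2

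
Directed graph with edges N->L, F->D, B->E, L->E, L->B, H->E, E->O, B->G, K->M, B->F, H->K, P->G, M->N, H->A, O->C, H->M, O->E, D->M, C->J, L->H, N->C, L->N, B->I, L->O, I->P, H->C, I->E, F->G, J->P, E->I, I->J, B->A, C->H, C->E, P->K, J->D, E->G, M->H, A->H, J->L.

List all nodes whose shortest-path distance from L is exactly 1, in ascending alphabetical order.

Level 0: L
Level 1: B, E, H, N, O
Level 2: A, C, F, G, I, K, M
Level 3: D, J, P

B, E, H, N, O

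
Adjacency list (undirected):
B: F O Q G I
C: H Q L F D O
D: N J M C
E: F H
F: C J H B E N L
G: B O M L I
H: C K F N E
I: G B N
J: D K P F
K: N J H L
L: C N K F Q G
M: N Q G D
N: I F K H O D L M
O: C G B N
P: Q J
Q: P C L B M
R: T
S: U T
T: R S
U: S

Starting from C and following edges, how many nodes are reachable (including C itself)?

BFS from C visits: C, H, Q, L, F, D, O, K, N, E, P, B, M, G, J, I
Reachable nodes: 16 of 20 total.

16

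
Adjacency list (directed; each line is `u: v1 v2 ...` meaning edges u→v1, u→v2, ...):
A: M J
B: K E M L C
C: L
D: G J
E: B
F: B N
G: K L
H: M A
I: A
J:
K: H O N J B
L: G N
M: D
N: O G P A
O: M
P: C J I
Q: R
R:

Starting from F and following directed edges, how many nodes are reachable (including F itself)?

16

BFS from F visits: F, B, N, K, E, M, L, C, O, G, P, A, H, J, D, I
Reachable nodes: 16 of 18 total.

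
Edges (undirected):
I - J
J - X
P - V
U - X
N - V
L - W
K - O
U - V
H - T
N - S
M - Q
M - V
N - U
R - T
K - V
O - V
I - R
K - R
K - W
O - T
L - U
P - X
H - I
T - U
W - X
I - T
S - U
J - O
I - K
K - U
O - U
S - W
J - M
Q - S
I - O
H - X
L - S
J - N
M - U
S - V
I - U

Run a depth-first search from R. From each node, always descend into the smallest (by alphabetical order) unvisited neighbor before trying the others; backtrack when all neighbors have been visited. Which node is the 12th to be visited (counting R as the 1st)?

Visit R
R → I
I → H
H → T
T → O
O → J
J → M
M → Q
Q → S
S → L
L → U
U → K
K → V
V → N
V → P
P → X
X → W

Visit order: R, I, H, T, O, J, M, Q, S, L, U, K, V, N, P, X, W

K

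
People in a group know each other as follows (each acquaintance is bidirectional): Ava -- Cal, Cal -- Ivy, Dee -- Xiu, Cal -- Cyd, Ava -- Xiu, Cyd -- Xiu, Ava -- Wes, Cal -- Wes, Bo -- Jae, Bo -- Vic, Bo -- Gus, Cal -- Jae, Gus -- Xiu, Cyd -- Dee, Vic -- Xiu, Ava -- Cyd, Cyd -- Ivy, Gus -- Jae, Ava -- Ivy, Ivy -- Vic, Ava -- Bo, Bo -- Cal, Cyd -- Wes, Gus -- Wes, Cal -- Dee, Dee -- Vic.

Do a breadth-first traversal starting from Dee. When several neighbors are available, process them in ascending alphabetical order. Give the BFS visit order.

Dee, Cal, Cyd, Vic, Xiu, Ava, Bo, Ivy, Jae, Wes, Gus

Visit Dee; enqueue Cal, Cyd, Vic, Xiu → queue [Cal, Cyd, Vic, Xiu]
Visit Cal; enqueue Ava, Bo, Ivy, Jae, Wes → queue [Cyd, Vic, Xiu, Ava, Bo, Ivy, Jae, Wes]
Visit Cyd → queue [Vic, Xiu, Ava, Bo, Ivy, Jae, Wes]
Visit Vic → queue [Xiu, Ava, Bo, Ivy, Jae, Wes]
Visit Xiu; enqueue Gus → queue [Ava, Bo, Ivy, Jae, Wes, Gus]
Visit Ava → queue [Bo, Ivy, Jae, Wes, Gus]
Visit Bo → queue [Ivy, Jae, Wes, Gus]
Visit Ivy → queue [Jae, Wes, Gus]
Visit Jae → queue [Wes, Gus]
Visit Wes → queue [Gus]
Visit Gus → queue []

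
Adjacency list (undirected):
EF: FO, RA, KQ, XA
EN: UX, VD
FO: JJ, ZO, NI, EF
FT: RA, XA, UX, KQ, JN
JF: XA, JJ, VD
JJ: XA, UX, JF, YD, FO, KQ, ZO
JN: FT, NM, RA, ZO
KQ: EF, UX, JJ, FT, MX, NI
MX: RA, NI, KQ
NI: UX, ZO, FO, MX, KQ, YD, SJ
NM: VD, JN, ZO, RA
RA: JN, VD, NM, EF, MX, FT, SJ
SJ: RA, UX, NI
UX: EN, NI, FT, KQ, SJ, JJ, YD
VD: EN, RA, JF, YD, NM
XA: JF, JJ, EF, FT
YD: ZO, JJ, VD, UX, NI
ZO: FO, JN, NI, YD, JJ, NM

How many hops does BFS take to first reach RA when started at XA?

2

Level 0: XA
Level 1: EF, FT, JF, JJ
Level 2: FO, JN, KQ, RA, UX, VD, YD, ZO
Level 3: EN, MX, NI, NM, SJ
RA first appears at level 2.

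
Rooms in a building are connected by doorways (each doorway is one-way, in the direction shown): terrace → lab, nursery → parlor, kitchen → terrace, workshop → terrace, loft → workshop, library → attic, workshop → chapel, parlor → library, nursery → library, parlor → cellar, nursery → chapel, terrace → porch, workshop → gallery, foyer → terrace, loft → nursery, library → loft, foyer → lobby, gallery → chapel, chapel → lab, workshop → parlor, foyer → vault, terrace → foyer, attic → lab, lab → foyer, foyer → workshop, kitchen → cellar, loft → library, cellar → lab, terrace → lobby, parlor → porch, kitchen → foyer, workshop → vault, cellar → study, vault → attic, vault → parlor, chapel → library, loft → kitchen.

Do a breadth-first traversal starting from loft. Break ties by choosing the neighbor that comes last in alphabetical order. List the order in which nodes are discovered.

loft → workshop → nursery → library → kitchen → vault → terrace → parlor → gallery → chapel → attic → foyer → cellar → porch → lobby → lab → study

Visit loft; enqueue workshop, nursery, library, kitchen → queue [workshop, nursery, library, kitchen]
Visit workshop; enqueue vault, terrace, parlor, gallery, chapel → queue [nursery, library, kitchen, vault, terrace, parlor, gallery, chapel]
Visit nursery → queue [library, kitchen, vault, terrace, parlor, gallery, chapel]
Visit library; enqueue attic → queue [kitchen, vault, terrace, parlor, gallery, chapel, attic]
Visit kitchen; enqueue foyer, cellar → queue [vault, terrace, parlor, gallery, chapel, attic, foyer, cellar]
Visit vault → queue [terrace, parlor, gallery, chapel, attic, foyer, cellar]
Visit terrace; enqueue porch, lobby, lab → queue [parlor, gallery, chapel, attic, foyer, cellar, porch, lobby, lab]
Visit parlor → queue [gallery, chapel, attic, foyer, cellar, porch, lobby, lab]
Visit gallery → queue [chapel, attic, foyer, cellar, porch, lobby, lab]
Visit chapel → queue [attic, foyer, cellar, porch, lobby, lab]
Visit attic → queue [foyer, cellar, porch, lobby, lab]
Visit foyer → queue [cellar, porch, lobby, lab]
Visit cellar; enqueue study → queue [porch, lobby, lab, study]
Visit porch → queue [lobby, lab, study]
Visit lobby → queue [lab, study]
Visit lab → queue [study]
Visit study → queue []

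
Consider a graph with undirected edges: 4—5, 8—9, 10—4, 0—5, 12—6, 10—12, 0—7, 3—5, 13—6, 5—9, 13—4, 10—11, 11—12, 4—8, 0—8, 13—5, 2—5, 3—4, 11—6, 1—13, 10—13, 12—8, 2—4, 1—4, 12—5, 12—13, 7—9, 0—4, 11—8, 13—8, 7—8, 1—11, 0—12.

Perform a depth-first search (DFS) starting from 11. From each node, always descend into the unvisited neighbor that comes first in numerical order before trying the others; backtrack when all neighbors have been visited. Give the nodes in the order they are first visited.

Visit 11
11 → 1
1 → 4
4 → 0
0 → 5
5 → 2
5 → 3
5 → 9
9 → 7
7 → 8
8 → 12
12 → 6
6 → 13
13 → 10

11, 1, 4, 0, 5, 2, 3, 9, 7, 8, 12, 6, 13, 10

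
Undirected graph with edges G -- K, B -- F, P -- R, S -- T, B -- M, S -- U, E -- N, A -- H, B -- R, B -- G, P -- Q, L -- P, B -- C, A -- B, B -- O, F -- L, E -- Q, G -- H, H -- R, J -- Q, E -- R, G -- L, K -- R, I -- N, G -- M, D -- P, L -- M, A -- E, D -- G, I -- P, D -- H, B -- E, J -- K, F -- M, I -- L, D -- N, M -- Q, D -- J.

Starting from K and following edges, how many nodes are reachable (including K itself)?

18

BFS from K visits: K, R, J, G, P, H, E, B, Q, D, M, L, I, A, N, O, F, C
Reachable nodes: 18 of 21 total.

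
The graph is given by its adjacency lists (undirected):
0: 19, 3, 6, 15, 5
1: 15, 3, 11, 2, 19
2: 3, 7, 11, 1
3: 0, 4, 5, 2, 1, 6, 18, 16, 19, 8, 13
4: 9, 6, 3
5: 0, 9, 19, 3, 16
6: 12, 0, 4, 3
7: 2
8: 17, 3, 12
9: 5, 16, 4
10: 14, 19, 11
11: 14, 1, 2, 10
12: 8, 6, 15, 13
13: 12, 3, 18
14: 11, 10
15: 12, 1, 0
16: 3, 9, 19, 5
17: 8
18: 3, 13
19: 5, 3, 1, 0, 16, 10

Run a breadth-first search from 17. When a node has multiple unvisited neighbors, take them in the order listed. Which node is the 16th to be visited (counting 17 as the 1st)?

9

Visit 17; enqueue 8 → queue [8]
Visit 8; enqueue 3, 12 → queue [3, 12]
Visit 3; enqueue 0, 4, 5, 2, 1, 6, 18, 16, 19, 13 → queue [12, 0, 4, 5, 2, 1, 6, 18, 16, 19, 13]
Visit 12; enqueue 15 → queue [0, 4, 5, 2, 1, 6, 18, 16, 19, 13, 15]
Visit 0 → queue [4, 5, 2, 1, 6, 18, 16, 19, 13, 15]
Visit 4; enqueue 9 → queue [5, 2, 1, 6, 18, 16, 19, 13, 15, 9]
Visit 5 → queue [2, 1, 6, 18, 16, 19, 13, 15, 9]
Visit 2; enqueue 7, 11 → queue [1, 6, 18, 16, 19, 13, 15, 9, 7, 11]
Visit 1 → queue [6, 18, 16, 19, 13, 15, 9, 7, 11]
Visit 6 → queue [18, 16, 19, 13, 15, 9, 7, 11]
Visit 18 → queue [16, 19, 13, 15, 9, 7, 11]
Visit 16 → queue [19, 13, 15, 9, 7, 11]
Visit 19; enqueue 10 → queue [13, 15, 9, 7, 11, 10]
Visit 13 → queue [15, 9, 7, 11, 10]
Visit 15 → queue [9, 7, 11, 10]
Visit 9 → queue [7, 11, 10]
Visit 7 → queue [11, 10]
Visit 11; enqueue 14 → queue [10, 14]
Visit 10 → queue [14]
Visit 14 → queue []

Visit order: 17, 8, 3, 12, 0, 4, 5, 2, 1, 6, 18, 16, 19, 13, 15, 9, 7, 11, 10, 14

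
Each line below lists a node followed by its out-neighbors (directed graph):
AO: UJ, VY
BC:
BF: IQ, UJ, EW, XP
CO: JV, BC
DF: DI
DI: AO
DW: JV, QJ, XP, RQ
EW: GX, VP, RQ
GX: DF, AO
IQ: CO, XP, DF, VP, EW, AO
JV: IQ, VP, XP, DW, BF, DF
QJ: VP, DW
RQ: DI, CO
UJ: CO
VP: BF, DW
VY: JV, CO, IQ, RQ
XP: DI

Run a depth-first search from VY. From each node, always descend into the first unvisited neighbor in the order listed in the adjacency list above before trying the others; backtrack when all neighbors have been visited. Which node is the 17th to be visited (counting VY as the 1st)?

QJ

Visit VY
VY → JV
JV → IQ
IQ → CO
CO → BC
IQ → XP
XP → DI
DI → AO
AO → UJ
IQ → DF
IQ → VP
VP → BF
BF → EW
EW → GX
EW → RQ
VP → DW
DW → QJ

Visit order: VY, JV, IQ, CO, BC, XP, DI, AO, UJ, DF, VP, BF, EW, GX, RQ, DW, QJ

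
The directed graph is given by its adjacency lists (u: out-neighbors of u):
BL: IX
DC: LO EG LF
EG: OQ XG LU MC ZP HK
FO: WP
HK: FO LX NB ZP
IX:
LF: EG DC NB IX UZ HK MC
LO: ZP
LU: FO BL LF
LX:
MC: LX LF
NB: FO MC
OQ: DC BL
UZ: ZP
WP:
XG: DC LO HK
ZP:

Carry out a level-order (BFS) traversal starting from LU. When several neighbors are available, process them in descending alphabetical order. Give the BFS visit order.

Visit LU; enqueue LF, FO, BL → queue [LF, FO, BL]
Visit LF; enqueue UZ, NB, MC, IX, HK, EG, DC → queue [FO, BL, UZ, NB, MC, IX, HK, EG, DC]
Visit FO; enqueue WP → queue [BL, UZ, NB, MC, IX, HK, EG, DC, WP]
Visit BL → queue [UZ, NB, MC, IX, HK, EG, DC, WP]
Visit UZ; enqueue ZP → queue [NB, MC, IX, HK, EG, DC, WP, ZP]
Visit NB → queue [MC, IX, HK, EG, DC, WP, ZP]
Visit MC; enqueue LX → queue [IX, HK, EG, DC, WP, ZP, LX]
Visit IX → queue [HK, EG, DC, WP, ZP, LX]
Visit HK → queue [EG, DC, WP, ZP, LX]
Visit EG; enqueue XG, OQ → queue [DC, WP, ZP, LX, XG, OQ]
Visit DC; enqueue LO → queue [WP, ZP, LX, XG, OQ, LO]
Visit WP → queue [ZP, LX, XG, OQ, LO]
Visit ZP → queue [LX, XG, OQ, LO]
Visit LX → queue [XG, OQ, LO]
Visit XG → queue [OQ, LO]
Visit OQ → queue [LO]
Visit LO → queue []

LU -> LF -> FO -> BL -> UZ -> NB -> MC -> IX -> HK -> EG -> DC -> WP -> ZP -> LX -> XG -> OQ -> LO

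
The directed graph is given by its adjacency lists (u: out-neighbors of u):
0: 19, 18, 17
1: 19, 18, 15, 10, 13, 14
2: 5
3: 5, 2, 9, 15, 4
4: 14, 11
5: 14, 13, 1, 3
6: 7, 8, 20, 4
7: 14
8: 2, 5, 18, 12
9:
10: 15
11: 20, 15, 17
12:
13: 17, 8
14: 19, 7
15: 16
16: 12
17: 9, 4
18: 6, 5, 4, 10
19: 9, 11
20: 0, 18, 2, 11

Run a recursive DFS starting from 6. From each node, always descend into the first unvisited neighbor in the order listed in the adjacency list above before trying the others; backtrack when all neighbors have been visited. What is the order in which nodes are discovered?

Visit 6
6 → 7
7 → 14
14 → 19
19 → 9
19 → 11
11 → 20
20 → 0
0 → 18
18 → 5
5 → 13
13 → 17
17 → 4
13 → 8
8 → 2
8 → 12
5 → 1
1 → 15
15 → 16
1 → 10
5 → 3

6 → 7 → 14 → 19 → 9 → 11 → 20 → 0 → 18 → 5 → 13 → 17 → 4 → 8 → 2 → 12 → 1 → 15 → 16 → 10 → 3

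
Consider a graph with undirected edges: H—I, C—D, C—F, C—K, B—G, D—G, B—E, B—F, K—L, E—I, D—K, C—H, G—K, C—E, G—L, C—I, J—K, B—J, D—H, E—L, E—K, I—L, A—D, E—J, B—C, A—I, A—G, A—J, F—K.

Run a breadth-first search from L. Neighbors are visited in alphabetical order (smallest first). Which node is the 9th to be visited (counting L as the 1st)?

A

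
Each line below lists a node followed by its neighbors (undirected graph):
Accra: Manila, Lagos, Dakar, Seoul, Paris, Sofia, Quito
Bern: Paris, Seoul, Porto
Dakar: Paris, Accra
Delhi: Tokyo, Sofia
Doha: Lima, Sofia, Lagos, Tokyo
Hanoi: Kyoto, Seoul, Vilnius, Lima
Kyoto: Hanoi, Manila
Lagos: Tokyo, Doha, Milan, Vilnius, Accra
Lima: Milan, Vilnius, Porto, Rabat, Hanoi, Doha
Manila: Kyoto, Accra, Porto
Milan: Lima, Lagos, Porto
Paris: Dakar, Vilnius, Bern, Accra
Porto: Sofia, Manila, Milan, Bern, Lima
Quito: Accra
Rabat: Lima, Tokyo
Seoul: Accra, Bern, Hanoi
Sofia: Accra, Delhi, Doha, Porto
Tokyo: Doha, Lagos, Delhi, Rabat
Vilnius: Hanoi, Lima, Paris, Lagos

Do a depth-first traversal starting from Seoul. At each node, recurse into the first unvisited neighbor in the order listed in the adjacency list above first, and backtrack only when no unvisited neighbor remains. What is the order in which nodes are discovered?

Visit Seoul
Seoul → Accra
Accra → Manila
Manila → Kyoto
Kyoto → Hanoi
Hanoi → Vilnius
Vilnius → Lima
Lima → Milan
Milan → Lagos
Lagos → Tokyo
Tokyo → Doha
Doha → Sofia
Sofia → Delhi
Sofia → Porto
Porto → Bern
Bern → Paris
Paris → Dakar
Tokyo → Rabat
Accra → Quito

Seoul, Accra, Manila, Kyoto, Hanoi, Vilnius, Lima, Milan, Lagos, Tokyo, Doha, Sofia, Delhi, Porto, Bern, Paris, Dakar, Rabat, Quito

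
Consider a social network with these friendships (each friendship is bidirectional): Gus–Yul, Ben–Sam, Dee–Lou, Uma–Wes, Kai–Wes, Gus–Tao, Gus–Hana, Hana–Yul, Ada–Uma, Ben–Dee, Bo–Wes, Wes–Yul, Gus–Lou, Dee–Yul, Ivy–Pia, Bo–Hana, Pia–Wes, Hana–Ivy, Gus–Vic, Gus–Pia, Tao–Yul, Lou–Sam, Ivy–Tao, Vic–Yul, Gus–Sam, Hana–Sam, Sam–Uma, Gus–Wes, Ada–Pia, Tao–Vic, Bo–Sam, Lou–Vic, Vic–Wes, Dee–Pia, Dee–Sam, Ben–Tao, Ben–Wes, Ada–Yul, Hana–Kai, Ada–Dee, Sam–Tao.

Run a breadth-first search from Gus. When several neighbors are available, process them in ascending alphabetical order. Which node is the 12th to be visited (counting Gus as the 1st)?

Kai

Visit Gus; enqueue Hana, Lou, Pia, Sam, Tao, Vic, Wes, Yul → queue [Hana, Lou, Pia, Sam, Tao, Vic, Wes, Yul]
Visit Hana; enqueue Bo, Ivy, Kai → queue [Lou, Pia, Sam, Tao, Vic, Wes, Yul, Bo, Ivy, Kai]
Visit Lou; enqueue Dee → queue [Pia, Sam, Tao, Vic, Wes, Yul, Bo, Ivy, Kai, Dee]
Visit Pia; enqueue Ada → queue [Sam, Tao, Vic, Wes, Yul, Bo, Ivy, Kai, Dee, Ada]
Visit Sam; enqueue Ben, Uma → queue [Tao, Vic, Wes, Yul, Bo, Ivy, Kai, Dee, Ada, Ben, Uma]
Visit Tao → queue [Vic, Wes, Yul, Bo, Ivy, Kai, Dee, Ada, Ben, Uma]
Visit Vic → queue [Wes, Yul, Bo, Ivy, Kai, Dee, Ada, Ben, Uma]
Visit Wes → queue [Yul, Bo, Ivy, Kai, Dee, Ada, Ben, Uma]
Visit Yul → queue [Bo, Ivy, Kai, Dee, Ada, Ben, Uma]
Visit Bo → queue [Ivy, Kai, Dee, Ada, Ben, Uma]
Visit Ivy → queue [Kai, Dee, Ada, Ben, Uma]
Visit Kai → queue [Dee, Ada, Ben, Uma]
Visit Dee → queue [Ada, Ben, Uma]
Visit Ada → queue [Ben, Uma]
Visit Ben → queue [Uma]
Visit Uma → queue []

Visit order: Gus, Hana, Lou, Pia, Sam, Tao, Vic, Wes, Yul, Bo, Ivy, Kai, Dee, Ada, Ben, Uma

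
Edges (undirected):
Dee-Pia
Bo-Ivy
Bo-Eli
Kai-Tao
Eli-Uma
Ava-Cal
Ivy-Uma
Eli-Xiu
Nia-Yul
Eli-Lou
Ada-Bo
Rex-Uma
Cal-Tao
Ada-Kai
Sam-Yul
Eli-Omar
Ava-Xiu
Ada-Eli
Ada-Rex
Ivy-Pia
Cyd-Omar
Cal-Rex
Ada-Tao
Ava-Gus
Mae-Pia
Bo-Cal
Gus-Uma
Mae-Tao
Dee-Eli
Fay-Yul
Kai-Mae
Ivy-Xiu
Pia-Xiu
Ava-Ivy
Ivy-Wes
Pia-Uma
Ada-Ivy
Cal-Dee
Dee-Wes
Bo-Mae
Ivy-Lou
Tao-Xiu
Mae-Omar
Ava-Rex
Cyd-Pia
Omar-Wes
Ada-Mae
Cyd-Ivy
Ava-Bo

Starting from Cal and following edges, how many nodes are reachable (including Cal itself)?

BFS from Cal visits: Cal, Ava, Bo, Dee, Rex, Tao, Gus, Ivy, Xiu, Ada, Eli, Mae, Pia, Wes, Uma, Kai, Cyd, Lou, Omar
Reachable nodes: 19 of 23 total.

19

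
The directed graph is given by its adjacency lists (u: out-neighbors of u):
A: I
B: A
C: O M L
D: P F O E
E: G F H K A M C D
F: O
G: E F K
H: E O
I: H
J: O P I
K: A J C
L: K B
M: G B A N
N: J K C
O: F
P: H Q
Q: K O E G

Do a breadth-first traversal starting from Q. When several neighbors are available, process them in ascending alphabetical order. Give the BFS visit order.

Visit Q; enqueue E, G, K, O → queue [E, G, K, O]
Visit E; enqueue A, C, D, F, H, M → queue [G, K, O, A, C, D, F, H, M]
Visit G → queue [K, O, A, C, D, F, H, M]
Visit K; enqueue J → queue [O, A, C, D, F, H, M, J]
Visit O → queue [A, C, D, F, H, M, J]
Visit A; enqueue I → queue [C, D, F, H, M, J, I]
Visit C; enqueue L → queue [D, F, H, M, J, I, L]
Visit D; enqueue P → queue [F, H, M, J, I, L, P]
Visit F → queue [H, M, J, I, L, P]
Visit H → queue [M, J, I, L, P]
Visit M; enqueue B, N → queue [J, I, L, P, B, N]
Visit J → queue [I, L, P, B, N]
Visit I → queue [L, P, B, N]
Visit L → queue [P, B, N]
Visit P → queue [B, N]
Visit B → queue [N]
Visit N → queue []

Q E G K O A C D F H M J I L P B N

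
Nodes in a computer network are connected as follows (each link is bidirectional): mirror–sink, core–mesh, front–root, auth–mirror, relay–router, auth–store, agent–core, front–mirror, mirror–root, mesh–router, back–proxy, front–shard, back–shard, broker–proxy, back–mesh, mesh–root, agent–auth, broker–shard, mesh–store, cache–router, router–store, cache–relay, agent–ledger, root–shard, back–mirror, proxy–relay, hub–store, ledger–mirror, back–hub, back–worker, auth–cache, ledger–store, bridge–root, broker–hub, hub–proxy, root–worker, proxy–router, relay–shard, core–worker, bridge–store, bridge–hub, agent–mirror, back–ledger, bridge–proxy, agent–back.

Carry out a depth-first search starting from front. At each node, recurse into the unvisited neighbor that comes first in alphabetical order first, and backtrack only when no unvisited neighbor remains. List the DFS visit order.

front mirror agent auth cache relay proxy back hub bridge root mesh core worker router store ledger shard broker sink

Visit front
front → mirror
mirror → agent
agent → auth
auth → cache
cache → relay
relay → proxy
proxy → back
back → hub
hub → bridge
bridge → root
root → mesh
mesh → core
core → worker
mesh → router
router → store
store → ledger
root → shard
shard → broker
mirror → sink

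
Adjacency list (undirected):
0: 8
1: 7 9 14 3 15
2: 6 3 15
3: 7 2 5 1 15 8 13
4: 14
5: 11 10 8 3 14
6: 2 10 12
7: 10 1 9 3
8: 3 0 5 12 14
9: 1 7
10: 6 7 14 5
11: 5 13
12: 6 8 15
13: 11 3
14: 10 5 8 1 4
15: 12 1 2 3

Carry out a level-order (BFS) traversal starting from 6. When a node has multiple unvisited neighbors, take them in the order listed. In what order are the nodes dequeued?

6, 2, 10, 12, 3, 15, 7, 14, 5, 8, 1, 13, 9, 4, 11, 0

Visit 6; enqueue 2, 10, 12 → queue [2, 10, 12]
Visit 2; enqueue 3, 15 → queue [10, 12, 3, 15]
Visit 10; enqueue 7, 14, 5 → queue [12, 3, 15, 7, 14, 5]
Visit 12; enqueue 8 → queue [3, 15, 7, 14, 5, 8]
Visit 3; enqueue 1, 13 → queue [15, 7, 14, 5, 8, 1, 13]
Visit 15 → queue [7, 14, 5, 8, 1, 13]
Visit 7; enqueue 9 → queue [14, 5, 8, 1, 13, 9]
Visit 14; enqueue 4 → queue [5, 8, 1, 13, 9, 4]
Visit 5; enqueue 11 → queue [8, 1, 13, 9, 4, 11]
Visit 8; enqueue 0 → queue [1, 13, 9, 4, 11, 0]
Visit 1 → queue [13, 9, 4, 11, 0]
Visit 13 → queue [9, 4, 11, 0]
Visit 9 → queue [4, 11, 0]
Visit 4 → queue [11, 0]
Visit 11 → queue [0]
Visit 0 → queue []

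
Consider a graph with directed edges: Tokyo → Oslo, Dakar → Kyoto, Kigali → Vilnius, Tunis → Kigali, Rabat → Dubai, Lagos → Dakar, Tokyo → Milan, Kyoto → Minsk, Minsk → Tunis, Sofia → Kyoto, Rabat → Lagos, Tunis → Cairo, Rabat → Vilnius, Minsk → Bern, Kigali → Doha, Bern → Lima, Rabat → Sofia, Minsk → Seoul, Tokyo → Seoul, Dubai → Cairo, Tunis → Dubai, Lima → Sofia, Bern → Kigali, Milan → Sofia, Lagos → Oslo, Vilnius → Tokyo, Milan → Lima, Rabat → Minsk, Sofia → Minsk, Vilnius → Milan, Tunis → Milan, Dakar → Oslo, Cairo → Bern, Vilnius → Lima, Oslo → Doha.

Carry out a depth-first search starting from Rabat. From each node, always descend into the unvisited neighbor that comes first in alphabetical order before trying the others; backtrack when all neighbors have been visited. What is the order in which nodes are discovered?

Rabat -> Dubai -> Cairo -> Bern -> Kigali -> Doha -> Vilnius -> Lima -> Sofia -> Kyoto -> Minsk -> Seoul -> Tunis -> Milan -> Tokyo -> Oslo -> Lagos -> Dakar

Visit Rabat
Rabat → Dubai
Dubai → Cairo
Cairo → Bern
Bern → Kigali
Kigali → Doha
Kigali → Vilnius
Vilnius → Lima
Lima → Sofia
Sofia → Kyoto
Kyoto → Minsk
Minsk → Seoul
Minsk → Tunis
Tunis → Milan
Vilnius → Tokyo
Tokyo → Oslo
Rabat → Lagos
Lagos → Dakar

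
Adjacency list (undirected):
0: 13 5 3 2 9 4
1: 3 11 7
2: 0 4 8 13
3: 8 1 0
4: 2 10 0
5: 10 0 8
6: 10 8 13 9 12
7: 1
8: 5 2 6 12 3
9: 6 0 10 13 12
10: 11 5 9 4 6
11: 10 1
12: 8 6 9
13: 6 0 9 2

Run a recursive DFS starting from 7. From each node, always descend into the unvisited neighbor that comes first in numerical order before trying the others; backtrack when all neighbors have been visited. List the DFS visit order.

7, 1, 3, 0, 2, 4, 10, 5, 8, 6, 9, 12, 13, 11

Visit 7
7 → 1
1 → 3
3 → 0
0 → 2
2 → 4
4 → 10
10 → 5
5 → 8
8 → 6
6 → 9
9 → 12
9 → 13
10 → 11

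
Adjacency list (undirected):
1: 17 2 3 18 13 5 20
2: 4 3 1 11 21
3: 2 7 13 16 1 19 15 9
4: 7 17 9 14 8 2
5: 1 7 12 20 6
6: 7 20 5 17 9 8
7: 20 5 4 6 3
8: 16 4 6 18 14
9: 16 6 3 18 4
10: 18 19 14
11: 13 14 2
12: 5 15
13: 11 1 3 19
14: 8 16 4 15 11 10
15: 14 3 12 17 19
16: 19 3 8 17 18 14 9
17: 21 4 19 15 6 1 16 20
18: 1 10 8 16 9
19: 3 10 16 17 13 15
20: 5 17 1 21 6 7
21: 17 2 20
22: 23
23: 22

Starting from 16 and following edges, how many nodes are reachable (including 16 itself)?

BFS from 16 visits: 16, 19, 18, 17, 14, 9, 8, 3, 15, 13, 10, 1, 21, 20, 6, 4, 11, 7, 2, 12, 5
Reachable nodes: 21 of 23 total.

21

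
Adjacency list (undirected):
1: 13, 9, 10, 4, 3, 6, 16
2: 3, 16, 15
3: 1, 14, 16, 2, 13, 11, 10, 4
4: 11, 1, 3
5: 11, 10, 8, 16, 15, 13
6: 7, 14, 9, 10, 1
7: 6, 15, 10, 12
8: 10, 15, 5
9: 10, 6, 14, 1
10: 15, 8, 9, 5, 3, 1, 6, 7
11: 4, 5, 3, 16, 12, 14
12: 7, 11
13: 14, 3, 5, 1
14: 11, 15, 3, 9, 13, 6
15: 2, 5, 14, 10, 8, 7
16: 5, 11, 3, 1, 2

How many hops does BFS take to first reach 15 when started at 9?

Level 0: 9
Level 1: 1, 6, 10, 14
Level 2: 3, 4, 5, 7, 8, 11, 13, 15, 16
Level 3: 2, 12
15 first appears at level 2.

2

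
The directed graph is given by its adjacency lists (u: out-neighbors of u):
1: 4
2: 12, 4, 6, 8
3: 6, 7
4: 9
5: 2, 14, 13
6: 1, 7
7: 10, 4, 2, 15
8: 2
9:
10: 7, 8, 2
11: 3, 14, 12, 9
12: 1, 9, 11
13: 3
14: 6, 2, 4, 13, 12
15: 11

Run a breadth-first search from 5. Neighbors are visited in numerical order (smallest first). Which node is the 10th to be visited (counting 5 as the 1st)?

9

Visit 5; enqueue 2, 13, 14 → queue [2, 13, 14]
Visit 2; enqueue 4, 6, 8, 12 → queue [13, 14, 4, 6, 8, 12]
Visit 13; enqueue 3 → queue [14, 4, 6, 8, 12, 3]
Visit 14 → queue [4, 6, 8, 12, 3]
Visit 4; enqueue 9 → queue [6, 8, 12, 3, 9]
Visit 6; enqueue 1, 7 → queue [8, 12, 3, 9, 1, 7]
Visit 8 → queue [12, 3, 9, 1, 7]
Visit 12; enqueue 11 → queue [3, 9, 1, 7, 11]
Visit 3 → queue [9, 1, 7, 11]
Visit 9 → queue [1, 7, 11]
Visit 1 → queue [7, 11]
Visit 7; enqueue 10, 15 → queue [11, 10, 15]
Visit 11 → queue [10, 15]
Visit 10 → queue [15]
Visit 15 → queue []

Visit order: 5, 2, 13, 14, 4, 6, 8, 12, 3, 9, 1, 7, 11, 10, 15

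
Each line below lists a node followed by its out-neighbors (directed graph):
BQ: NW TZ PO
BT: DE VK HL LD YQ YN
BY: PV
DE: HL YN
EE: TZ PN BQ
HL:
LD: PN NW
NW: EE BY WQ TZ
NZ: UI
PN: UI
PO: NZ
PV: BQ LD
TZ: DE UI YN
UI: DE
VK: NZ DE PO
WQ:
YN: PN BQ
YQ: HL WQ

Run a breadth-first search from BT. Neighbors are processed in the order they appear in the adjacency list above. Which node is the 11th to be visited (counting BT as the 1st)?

Visit BT; enqueue DE, VK, HL, LD, YQ, YN → queue [DE, VK, HL, LD, YQ, YN]
Visit DE → queue [VK, HL, LD, YQ, YN]
Visit VK; enqueue NZ, PO → queue [HL, LD, YQ, YN, NZ, PO]
Visit HL → queue [LD, YQ, YN, NZ, PO]
Visit LD; enqueue PN, NW → queue [YQ, YN, NZ, PO, PN, NW]
Visit YQ; enqueue WQ → queue [YN, NZ, PO, PN, NW, WQ]
Visit YN; enqueue BQ → queue [NZ, PO, PN, NW, WQ, BQ]
Visit NZ; enqueue UI → queue [PO, PN, NW, WQ, BQ, UI]
Visit PO → queue [PN, NW, WQ, BQ, UI]
Visit PN → queue [NW, WQ, BQ, UI]
Visit NW; enqueue EE, BY, TZ → queue [WQ, BQ, UI, EE, BY, TZ]
Visit WQ → queue [BQ, UI, EE, BY, TZ]
Visit BQ → queue [UI, EE, BY, TZ]
Visit UI → queue [EE, BY, TZ]
Visit EE → queue [BY, TZ]
Visit BY; enqueue PV → queue [TZ, PV]
Visit TZ → queue [PV]
Visit PV → queue []

Visit order: BT, DE, VK, HL, LD, YQ, YN, NZ, PO, PN, NW, WQ, BQ, UI, EE, BY, TZ, PV

NW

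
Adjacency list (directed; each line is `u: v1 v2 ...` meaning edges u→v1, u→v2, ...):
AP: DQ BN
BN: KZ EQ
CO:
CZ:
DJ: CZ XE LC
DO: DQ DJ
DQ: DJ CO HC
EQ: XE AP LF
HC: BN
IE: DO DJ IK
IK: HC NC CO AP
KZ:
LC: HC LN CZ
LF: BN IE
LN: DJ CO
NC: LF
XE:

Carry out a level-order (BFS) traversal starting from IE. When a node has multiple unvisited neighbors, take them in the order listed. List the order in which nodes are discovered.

IE → DO → DJ → IK → DQ → CZ → XE → LC → HC → NC → CO → AP → LN → BN → LF → KZ → EQ

Visit IE; enqueue DO, DJ, IK → queue [DO, DJ, IK]
Visit DO; enqueue DQ → queue [DJ, IK, DQ]
Visit DJ; enqueue CZ, XE, LC → queue [IK, DQ, CZ, XE, LC]
Visit IK; enqueue HC, NC, CO, AP → queue [DQ, CZ, XE, LC, HC, NC, CO, AP]
Visit DQ → queue [CZ, XE, LC, HC, NC, CO, AP]
Visit CZ → queue [XE, LC, HC, NC, CO, AP]
Visit XE → queue [LC, HC, NC, CO, AP]
Visit LC; enqueue LN → queue [HC, NC, CO, AP, LN]
Visit HC; enqueue BN → queue [NC, CO, AP, LN, BN]
Visit NC; enqueue LF → queue [CO, AP, LN, BN, LF]
Visit CO → queue [AP, LN, BN, LF]
Visit AP → queue [LN, BN, LF]
Visit LN → queue [BN, LF]
Visit BN; enqueue KZ, EQ → queue [LF, KZ, EQ]
Visit LF → queue [KZ, EQ]
Visit KZ → queue [EQ]
Visit EQ → queue []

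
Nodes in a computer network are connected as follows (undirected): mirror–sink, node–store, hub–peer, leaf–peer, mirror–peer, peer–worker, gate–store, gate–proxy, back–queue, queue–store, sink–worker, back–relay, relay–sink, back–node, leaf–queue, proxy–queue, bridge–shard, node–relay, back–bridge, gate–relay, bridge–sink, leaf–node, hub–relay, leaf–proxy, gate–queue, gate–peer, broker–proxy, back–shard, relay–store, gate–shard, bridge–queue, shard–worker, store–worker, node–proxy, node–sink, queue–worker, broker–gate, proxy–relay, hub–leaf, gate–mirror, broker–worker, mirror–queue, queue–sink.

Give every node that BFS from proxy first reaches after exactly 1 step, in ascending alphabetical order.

broker, gate, leaf, node, queue, relay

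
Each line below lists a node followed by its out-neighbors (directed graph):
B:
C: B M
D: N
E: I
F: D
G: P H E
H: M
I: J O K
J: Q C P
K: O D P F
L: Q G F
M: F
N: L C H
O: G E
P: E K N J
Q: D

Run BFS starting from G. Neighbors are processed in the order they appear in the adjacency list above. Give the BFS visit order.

G -> P -> H -> E -> K -> N -> J -> M -> I -> O -> D -> F -> L -> C -> Q -> B

Visit G; enqueue P, H, E → queue [P, H, E]
Visit P; enqueue K, N, J → queue [H, E, K, N, J]
Visit H; enqueue M → queue [E, K, N, J, M]
Visit E; enqueue I → queue [K, N, J, M, I]
Visit K; enqueue O, D, F → queue [N, J, M, I, O, D, F]
Visit N; enqueue L, C → queue [J, M, I, O, D, F, L, C]
Visit J; enqueue Q → queue [M, I, O, D, F, L, C, Q]
Visit M → queue [I, O, D, F, L, C, Q]
Visit I → queue [O, D, F, L, C, Q]
Visit O → queue [D, F, L, C, Q]
Visit D → queue [F, L, C, Q]
Visit F → queue [L, C, Q]
Visit L → queue [C, Q]
Visit C; enqueue B → queue [Q, B]
Visit Q → queue [B]
Visit B → queue []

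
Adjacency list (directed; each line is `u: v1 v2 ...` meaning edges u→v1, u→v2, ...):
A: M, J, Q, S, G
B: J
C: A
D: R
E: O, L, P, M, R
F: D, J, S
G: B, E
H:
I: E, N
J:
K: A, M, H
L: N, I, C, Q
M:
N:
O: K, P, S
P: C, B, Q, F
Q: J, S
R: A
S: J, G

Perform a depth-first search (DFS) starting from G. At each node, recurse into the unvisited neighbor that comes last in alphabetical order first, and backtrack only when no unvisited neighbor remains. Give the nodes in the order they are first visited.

G → E → R → A → S → J → Q → M → P → F → D → C → B → O → K → H → L → N → I

Visit G
G → E
E → R
R → A
A → S
S → J
A → Q
A → M
E → P
P → F
F → D
P → C
P → B
E → O
O → K
K → H
E → L
L → N
L → I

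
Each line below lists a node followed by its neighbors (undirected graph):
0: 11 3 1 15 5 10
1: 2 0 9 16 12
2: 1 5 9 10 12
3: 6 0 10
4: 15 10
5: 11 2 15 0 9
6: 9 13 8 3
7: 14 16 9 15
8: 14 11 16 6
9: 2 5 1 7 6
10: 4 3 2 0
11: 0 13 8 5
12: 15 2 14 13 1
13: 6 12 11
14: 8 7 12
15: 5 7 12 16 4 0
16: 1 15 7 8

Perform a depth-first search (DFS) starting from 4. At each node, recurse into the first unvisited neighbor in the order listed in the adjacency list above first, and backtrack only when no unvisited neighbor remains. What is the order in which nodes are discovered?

Visit 4
4 → 15
15 → 5
5 → 11
11 → 0
0 → 3
3 → 6
6 → 9
9 → 2
2 → 1
1 → 16
16 → 7
7 → 14
14 → 8
14 → 12
12 → 13
2 → 10

4 -> 15 -> 5 -> 11 -> 0 -> 3 -> 6 -> 9 -> 2 -> 1 -> 16 -> 7 -> 14 -> 8 -> 12 -> 13 -> 10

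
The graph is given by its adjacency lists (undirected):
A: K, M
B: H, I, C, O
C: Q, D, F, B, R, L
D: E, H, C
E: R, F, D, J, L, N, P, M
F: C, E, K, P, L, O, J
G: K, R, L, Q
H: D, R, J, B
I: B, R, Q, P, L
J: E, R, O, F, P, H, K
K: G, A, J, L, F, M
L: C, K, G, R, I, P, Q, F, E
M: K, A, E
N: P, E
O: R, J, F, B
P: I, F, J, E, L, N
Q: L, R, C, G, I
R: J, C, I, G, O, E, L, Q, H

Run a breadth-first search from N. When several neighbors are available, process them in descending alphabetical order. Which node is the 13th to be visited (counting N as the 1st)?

Visit N; enqueue P, E → queue [P, E]
Visit P; enqueue L, J, I, F → queue [E, L, J, I, F]
Visit E; enqueue R, M, D → queue [L, J, I, F, R, M, D]
Visit L; enqueue Q, K, G, C → queue [J, I, F, R, M, D, Q, K, G, C]
Visit J; enqueue O, H → queue [I, F, R, M, D, Q, K, G, C, O, H]
Visit I; enqueue B → queue [F, R, M, D, Q, K, G, C, O, H, B]
Visit F → queue [R, M, D, Q, K, G, C, O, H, B]
Visit R → queue [M, D, Q, K, G, C, O, H, B]
Visit M; enqueue A → queue [D, Q, K, G, C, O, H, B, A]
Visit D → queue [Q, K, G, C, O, H, B, A]
Visit Q → queue [K, G, C, O, H, B, A]
Visit K → queue [G, C, O, H, B, A]
Visit G → queue [C, O, H, B, A]
Visit C → queue [O, H, B, A]
Visit O → queue [H, B, A]
Visit H → queue [B, A]
Visit B → queue [A]
Visit A → queue []

Visit order: N, P, E, L, J, I, F, R, M, D, Q, K, G, C, O, H, B, A

G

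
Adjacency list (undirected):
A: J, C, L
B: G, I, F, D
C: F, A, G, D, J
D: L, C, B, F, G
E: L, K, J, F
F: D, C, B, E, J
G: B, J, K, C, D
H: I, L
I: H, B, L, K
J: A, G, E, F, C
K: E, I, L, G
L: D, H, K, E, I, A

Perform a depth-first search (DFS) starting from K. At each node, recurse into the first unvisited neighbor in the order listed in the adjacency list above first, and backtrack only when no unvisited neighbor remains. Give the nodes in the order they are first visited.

K, E, L, D, C, F, B, G, J, A, I, H

Visit K
K → E
E → L
L → D
D → C
C → F
F → B
B → G
G → J
J → A
B → I
I → H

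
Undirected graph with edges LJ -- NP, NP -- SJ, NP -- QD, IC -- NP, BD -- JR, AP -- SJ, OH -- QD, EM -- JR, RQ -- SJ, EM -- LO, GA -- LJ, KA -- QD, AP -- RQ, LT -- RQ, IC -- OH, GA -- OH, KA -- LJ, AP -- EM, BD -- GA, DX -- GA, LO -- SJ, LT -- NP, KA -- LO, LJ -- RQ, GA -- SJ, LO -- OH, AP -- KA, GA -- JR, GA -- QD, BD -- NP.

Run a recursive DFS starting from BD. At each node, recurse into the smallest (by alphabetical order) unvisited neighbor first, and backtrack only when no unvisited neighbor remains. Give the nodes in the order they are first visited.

Visit BD
BD → GA
GA → DX
GA → JR
JR → EM
EM → AP
AP → KA
KA → LJ
LJ → NP
NP → IC
IC → OH
OH → LO
LO → SJ
SJ → RQ
RQ → LT
OH → QD

BD -> GA -> DX -> JR -> EM -> AP -> KA -> LJ -> NP -> IC -> OH -> LO -> SJ -> RQ -> LT -> QD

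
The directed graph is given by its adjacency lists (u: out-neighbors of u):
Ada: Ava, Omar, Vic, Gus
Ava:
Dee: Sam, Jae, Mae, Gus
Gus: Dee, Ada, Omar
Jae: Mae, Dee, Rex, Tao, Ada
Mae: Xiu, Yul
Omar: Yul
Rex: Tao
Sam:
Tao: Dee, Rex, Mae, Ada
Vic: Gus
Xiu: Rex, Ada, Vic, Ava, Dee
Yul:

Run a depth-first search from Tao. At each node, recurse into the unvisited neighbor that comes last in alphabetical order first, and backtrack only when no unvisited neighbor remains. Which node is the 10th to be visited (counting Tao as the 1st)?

Visit Tao
Tao → Rex
Tao → Mae
Mae → Yul
Mae → Xiu
Xiu → Vic
Vic → Gus
Gus → Omar
Gus → Dee
Dee → Sam
Dee → Jae
Jae → Ada
Ada → Ava

Visit order: Tao, Rex, Mae, Yul, Xiu, Vic, Gus, Omar, Dee, Sam, Jae, Ada, Ava

Sam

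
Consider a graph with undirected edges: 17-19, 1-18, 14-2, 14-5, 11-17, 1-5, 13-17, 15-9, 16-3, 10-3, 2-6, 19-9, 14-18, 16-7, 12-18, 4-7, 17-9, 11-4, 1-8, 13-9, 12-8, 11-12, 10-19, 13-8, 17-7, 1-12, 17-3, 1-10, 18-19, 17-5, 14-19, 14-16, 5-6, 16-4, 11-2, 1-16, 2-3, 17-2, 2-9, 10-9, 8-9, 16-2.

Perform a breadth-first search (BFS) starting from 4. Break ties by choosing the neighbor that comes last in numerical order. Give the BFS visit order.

4 → 16 → 11 → 7 → 14 → 3 → 2 → 1 → 17 → 12 → 19 → 18 → 5 → 10 → 9 → 6 → 8 → 13 → 15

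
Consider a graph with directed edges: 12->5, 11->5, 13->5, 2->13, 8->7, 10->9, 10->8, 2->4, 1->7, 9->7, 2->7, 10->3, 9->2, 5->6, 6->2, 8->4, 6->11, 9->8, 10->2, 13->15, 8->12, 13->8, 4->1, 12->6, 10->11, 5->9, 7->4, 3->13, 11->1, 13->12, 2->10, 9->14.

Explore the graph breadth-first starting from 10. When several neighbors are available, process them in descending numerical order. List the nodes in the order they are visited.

Visit 10; enqueue 11, 9, 8, 3, 2 → queue [11, 9, 8, 3, 2]
Visit 11; enqueue 5, 1 → queue [9, 8, 3, 2, 5, 1]
Visit 9; enqueue 14, 7 → queue [8, 3, 2, 5, 1, 14, 7]
Visit 8; enqueue 12, 4 → queue [3, 2, 5, 1, 14, 7, 12, 4]
Visit 3; enqueue 13 → queue [2, 5, 1, 14, 7, 12, 4, 13]
Visit 2 → queue [5, 1, 14, 7, 12, 4, 13]
Visit 5; enqueue 6 → queue [1, 14, 7, 12, 4, 13, 6]
Visit 1 → queue [14, 7, 12, 4, 13, 6]
Visit 14 → queue [7, 12, 4, 13, 6]
Visit 7 → queue [12, 4, 13, 6]
Visit 12 → queue [4, 13, 6]
Visit 4 → queue [13, 6]
Visit 13; enqueue 15 → queue [6, 15]
Visit 6 → queue [15]
Visit 15 → queue []

10, 11, 9, 8, 3, 2, 5, 1, 14, 7, 12, 4, 13, 6, 15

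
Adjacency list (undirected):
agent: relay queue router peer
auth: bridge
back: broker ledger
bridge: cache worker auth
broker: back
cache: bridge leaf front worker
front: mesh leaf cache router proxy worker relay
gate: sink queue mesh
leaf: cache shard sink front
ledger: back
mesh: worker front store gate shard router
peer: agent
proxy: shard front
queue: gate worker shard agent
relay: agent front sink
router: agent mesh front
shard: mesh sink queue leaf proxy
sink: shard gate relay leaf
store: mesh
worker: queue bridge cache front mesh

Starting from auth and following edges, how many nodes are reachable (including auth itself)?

BFS from auth visits: auth, bridge, cache, worker, leaf, front, queue, mesh, shard, sink, router, proxy, relay, gate, agent, store, peer
Reachable nodes: 17 of 20 total.

17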